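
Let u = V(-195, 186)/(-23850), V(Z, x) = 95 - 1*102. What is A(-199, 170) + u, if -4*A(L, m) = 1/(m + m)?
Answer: -1433/3243600 ≈ -0.00044179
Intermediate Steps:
A(L, m) = -1/(8*m) (A(L, m) = -1/(4*(m + m)) = -1/(2*m)/4 = -1/(8*m))
V(Z, x) = -7 (V(Z, x) = 95 - 102 = -7)
u = 7/23850 (u = -7/(-23850) = -7*(-1/23850) = 7/23850 ≈ 0.00029350)
A(-199, 170) + u = -1/8/170 + 7/23850 = -1/8*1/170 + 7/23850 = -1/1360 + 7/23850 = -1433/3243600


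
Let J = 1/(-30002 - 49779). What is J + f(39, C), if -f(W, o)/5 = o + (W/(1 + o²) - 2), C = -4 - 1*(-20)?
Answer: -1450817742/20503717 ≈ -70.759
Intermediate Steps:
C = 16 (C = -4 + 20 = 16)
f(W, o) = 10 - 5*o - 5*W/(1 + o²) (f(W, o) = -5*(o + (W/(1 + o²) - 2)) = -5*(o + (-2 + W/(1 + o²))) = -5*(-2 + o + W/(1 + o²)) = 10 - 5*o - 5*W/(1 + o²))
J = -1/79781 (J = 1/(-79781) = -1/79781 ≈ -1.2534e-5)
J + f(39, C) = -1/79781 + 5*(2 - 1*39 - 1*16 - 1*16³ + 2*16²)/(1 + 16²) = -1/79781 + 5*(2 - 39 - 16 - 1*4096 + 2*256)/(1 + 256) = -1/79781 + 5*(2 - 39 - 16 - 4096 + 512)/257 = -1/79781 + 5*(1/257)*(-3637) = -1/79781 - 18185/257 = -1450817742/20503717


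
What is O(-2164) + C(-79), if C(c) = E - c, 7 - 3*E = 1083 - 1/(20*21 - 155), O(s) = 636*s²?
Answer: 2367765653186/795 ≈ 2.9783e+9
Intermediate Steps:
E = -285139/795 (E = 7/3 - (1083 - 1/(20*21 - 155))/3 = 7/3 - (1083 - 1/(420 - 155))/3 = 7/3 - (1083 - 1/265)/3 = 7/3 - ⅓*286994/265 = 7/3 - 286994/795 = -285139/795 ≈ -358.67)
C(c) = -285139/795 - c
O(-2164) + C(-79) = 636*(-2164)² + (-285139/795 - 1*(-79)) = 636*4682896 + (-285139/795 + 79) = 2978321856 - 222334/795 = 2367765653186/795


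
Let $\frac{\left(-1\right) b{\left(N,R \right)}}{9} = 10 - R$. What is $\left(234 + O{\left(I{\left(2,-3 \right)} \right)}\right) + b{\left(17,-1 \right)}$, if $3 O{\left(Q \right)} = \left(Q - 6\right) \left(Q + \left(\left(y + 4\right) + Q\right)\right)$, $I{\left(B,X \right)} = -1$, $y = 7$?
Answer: $114$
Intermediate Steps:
$b{\left(N,R \right)} = -90 + 9 R$ ($b{\left(N,R \right)} = - 9 \left(10 - R\right) = -90 + 9 R$)
$O{\left(Q \right)} = \frac{\left(-6 + Q\right) \left(11 + 2 Q\right)}{3}$ ($O{\left(Q \right)} = \frac{\left(Q - 6\right) \left(Q + \left(\left(7 + 4\right) + Q\right)\right)}{3} = \frac{\left(-6 + Q\right) \left(Q + \left(11 + Q\right)\right)}{3} = \frac{\left(-6 + Q\right) \left(11 + 2 Q\right)}{3}$)
$\left(234 + O{\left(I{\left(2,-3 \right)} \right)}\right) + b{\left(17,-1 \right)} = \left(234 - \left(\frac{65}{3} - \frac{2}{3}\right)\right) + \left(-90 + 9 \left(-1\right)\right) = \left(234 + \left(-22 + \frac{1}{3} + \frac{2}{3} \cdot 1\right)\right) - 99 = \left(234 + \left(-22 + \frac{1}{3} + \frac{2}{3}\right)\right) - 99 = \left(234 - 21\right) - 99 = 213 - 99 = 114$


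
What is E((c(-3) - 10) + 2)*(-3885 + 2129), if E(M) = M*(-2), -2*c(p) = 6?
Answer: -38632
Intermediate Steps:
c(p) = -3 (c(p) = -½*6 = -3)
E(M) = -2*M
E((c(-3) - 10) + 2)*(-3885 + 2129) = (-2*((-3 - 10) + 2))*(-3885 + 2129) = -2*(-13 + 2)*(-1756) = -2*(-11)*(-1756) = 22*(-1756) = -38632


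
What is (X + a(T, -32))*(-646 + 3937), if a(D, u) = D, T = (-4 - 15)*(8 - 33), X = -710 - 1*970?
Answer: -3965655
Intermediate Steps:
X = -1680 (X = -710 - 970 = -1680)
T = 475 (T = -19*(-25) = 475)
(X + a(T, -32))*(-646 + 3937) = (-1680 + 475)*(-646 + 3937) = -1205*3291 = -3965655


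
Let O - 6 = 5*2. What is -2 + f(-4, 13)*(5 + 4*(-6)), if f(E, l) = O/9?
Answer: -322/9 ≈ -35.778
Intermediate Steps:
O = 16 (O = 6 + 5*2 = 6 + 10 = 16)
f(E, l) = 16/9
-2 + f(-4, 13)*(5 + 4*(-6)) = -2 + 16*(5 + 4*(-6))/9 = -2 + 16*(5 - 24)/9 = -2 + (16/9)*(-19) = -2 - 304/9 = -322/9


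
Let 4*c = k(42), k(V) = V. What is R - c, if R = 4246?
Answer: 8471/2 ≈ 4235.5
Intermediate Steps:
c = 21/2 (c = (¼)*42 = 21/2 ≈ 10.500)
R - c = 4246 - 1*21/2 = 4246 - 21/2 = 8471/2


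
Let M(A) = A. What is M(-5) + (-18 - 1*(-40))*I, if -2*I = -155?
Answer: 1700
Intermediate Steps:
I = 155/2 (I = -1/2*(-155) = 155/2 ≈ 77.500)
M(-5) + (-18 - 1*(-40))*I = -5 + (-18 - 1*(-40))*(155/2) = -5 + (-18 + 40)*(155/2) = -5 + 22*(155/2) = -5 + 1705 = 1700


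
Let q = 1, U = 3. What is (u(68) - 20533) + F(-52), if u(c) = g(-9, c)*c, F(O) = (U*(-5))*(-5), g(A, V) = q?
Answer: -20390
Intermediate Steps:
g(A, V) = 1
F(O) = 75 (F(O) = (3*(-5))*(-5) = -15*(-5) = 75)
u(c) = c (u(c) = 1*c = c)
(u(68) - 20533) + F(-52) = (68 - 20533) + 75 = -20465 + 75 = -20390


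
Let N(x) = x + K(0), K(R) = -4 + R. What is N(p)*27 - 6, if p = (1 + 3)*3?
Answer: 210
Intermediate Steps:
p = 12 (p = 4*3 = 12)
N(x) = -4 + x (N(x) = x + (-4 + 0) = x - 4 = -4 + x)
N(p)*27 - 6 = (-4 + 12)*27 - 6 = 8*27 - 6 = 216 - 6 = 210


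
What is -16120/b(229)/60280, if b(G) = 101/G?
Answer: -92287/152207 ≈ -0.60633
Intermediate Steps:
-16120/b(229)/60280 = -16120/(101/229)/60280 = -16120/(101*(1/229))*(1/60280) = -16120/101/229*(1/60280) = -16120*229/101*(1/60280) = -3691480/101*1/60280 = -92287/152207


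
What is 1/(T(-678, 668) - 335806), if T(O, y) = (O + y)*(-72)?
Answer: -1/335086 ≈ -2.9843e-6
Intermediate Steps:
T(O, y) = -72*O - 72*y
1/(T(-678, 668) - 335806) = 1/((-72*(-678) - 72*668) - 335806) = 1/((48816 - 48096) - 335806) = 1/(720 - 335806) = 1/(-335086) = -1/335086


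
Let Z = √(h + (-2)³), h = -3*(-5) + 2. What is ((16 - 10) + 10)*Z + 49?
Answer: 97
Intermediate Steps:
h = 17 (h = 15 + 2 = 17)
Z = 3 (Z = √(17 + (-2)³) = √(17 - 8) = √9 = 3)
((16 - 10) + 10)*Z + 49 = ((16 - 10) + 10)*3 + 49 = (6 + 10)*3 + 49 = 16*3 + 49 = 48 + 49 = 97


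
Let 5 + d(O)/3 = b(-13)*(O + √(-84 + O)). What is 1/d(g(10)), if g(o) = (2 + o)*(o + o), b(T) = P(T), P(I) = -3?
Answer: -725/1572663 + 2*√39/524221 ≈ -0.00043718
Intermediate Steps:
b(T) = -3
g(o) = 2*o*(2 + o) (g(o) = (2 + o)*(2*o) = 2*o*(2 + o))
d(O) = -15 - 9*O - 9*√(-84 + O) (d(O) = -15 + 3*(-3*(O + √(-84 + O))) = -15 + 3*(-3*O - 3*√(-84 + O)) = -15 + (-9*O - 9*√(-84 + O)) = -15 - 9*O - 9*√(-84 + O))
1/d(g(10)) = 1/(-15 - 18*10*(2 + 10) - 9*√(-84 + 2*10*(2 + 10))) = 1/(-15 - 18*10*12 - 9*√(-84 + 2*10*12)) = 1/(-15 - 9*240 - 9*√(-84 + 240)) = 1/(-15 - 2160 - 18*√39) = 1/(-2175 - 18*√39)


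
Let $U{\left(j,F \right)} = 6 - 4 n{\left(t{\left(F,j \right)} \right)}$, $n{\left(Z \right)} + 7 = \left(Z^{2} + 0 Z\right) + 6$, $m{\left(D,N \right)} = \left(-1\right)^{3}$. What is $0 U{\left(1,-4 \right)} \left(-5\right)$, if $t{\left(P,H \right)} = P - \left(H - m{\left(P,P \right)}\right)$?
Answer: $0$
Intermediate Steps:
$m{\left(D,N \right)} = -1$
$t{\left(P,H \right)} = -1 + P - H$ ($t{\left(P,H \right)} = P - \left(1 + H\right) = -1 + P - H$)
$n{\left(Z \right)} = -1 + Z^{2}$ ($n{\left(Z \right)} = -7 + \left(\left(Z^{2} + 0 Z\right) + 6\right) = -7 + \left(\left(Z^{2} + 0\right) + 6\right) = -7 + \left(Z^{2} + 6\right) = -7 + \left(6 + Z^{2}\right) = -1 + Z^{2}$)
$U{\left(j,F \right)} = 10 - 4 \left(-1 + F - j\right)^{2}$ ($U{\left(j,F \right)} = 6 - 4 \left(-1 + \left(-1 + F - j\right)^{2}\right) = 6 - \left(-4 + 4 \left(-1 + F - j\right)^{2}\right) = 10 - 4 \left(-1 + F - j\right)^{2}$)
$0 U{\left(1,-4 \right)} \left(-5\right) = 0 \left(10 - 4 \left(1 + 1 - -4\right)^{2}\right) \left(-5\right) = 0 \left(10 - 4 \left(1 + 1 + 4\right)^{2}\right) \left(-5\right) = 0 \left(10 - 4 \cdot 6^{2}\right) \left(-5\right) = 0 \left(10 - 144\right) \left(-5\right) = 0 \left(-134\right) \left(-5\right) = 0 \left(-5\right) = 0$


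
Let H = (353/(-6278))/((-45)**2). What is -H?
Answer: 353/12712950 ≈ 2.7767e-5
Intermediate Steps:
H = -353/12712950 (H = (353*(-1/6278))/2025 = -353/6278*1/2025 = -353/12712950 ≈ -2.7767e-5)
-H = -1*(-353/12712950) = 353/12712950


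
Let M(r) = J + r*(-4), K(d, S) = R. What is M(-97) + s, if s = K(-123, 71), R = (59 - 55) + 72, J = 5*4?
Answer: 484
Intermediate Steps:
J = 20
R = 76 (R = 4 + 72 = 76)
K(d, S) = 76
M(r) = 20 - 4*r (M(r) = 20 + r*(-4) = 20 - 4*r)
s = 76
M(-97) + s = (20 - 4*(-97)) + 76 = (20 + 388) + 76 = 408 + 76 = 484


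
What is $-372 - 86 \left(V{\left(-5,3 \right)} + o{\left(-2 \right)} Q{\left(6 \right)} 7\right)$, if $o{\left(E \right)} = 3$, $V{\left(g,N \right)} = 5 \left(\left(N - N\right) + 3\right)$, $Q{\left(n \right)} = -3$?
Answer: $3756$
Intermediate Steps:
$V{\left(g,N \right)} = 15$ ($V{\left(g,N \right)} = 5 \left(0 + 3\right) = 5 \cdot 3 = 15$)
$-372 - 86 \left(V{\left(-5,3 \right)} + o{\left(-2 \right)} Q{\left(6 \right)} 7\right) = -372 - 86 \left(15 + 3 \left(-3\right) 7\right) = -372 - 86 \left(15 - 63\right) = -372 - -4128 = -372 + 4128 = 3756$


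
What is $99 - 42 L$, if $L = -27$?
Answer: $1233$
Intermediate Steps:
$99 - 42 L = 99 - -1134 = 99 + 1134 = 1233$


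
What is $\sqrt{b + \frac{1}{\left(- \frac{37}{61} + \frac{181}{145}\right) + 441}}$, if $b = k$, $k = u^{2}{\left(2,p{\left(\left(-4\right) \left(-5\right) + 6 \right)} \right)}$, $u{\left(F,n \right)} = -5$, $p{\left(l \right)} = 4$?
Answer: $\frac{\sqrt{381518145285270}}{3906321} \approx 5.0002$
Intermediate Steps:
$k = 25$ ($k = \left(-5\right)^{2} = 25$)
$b = 25$
$\sqrt{b + \frac{1}{\left(- \frac{37}{61} + \frac{181}{145}\right) + 441}} = \sqrt{25 + \frac{1}{\left(- \frac{37}{61} + \frac{181}{145}\right) + 441}} = \sqrt{25 + \frac{1}{\frac{5676}{8845} + 441}} = \sqrt{25 + \frac{1}{\frac{3906321}{8845}}} = \sqrt{25 + \frac{8845}{3906321}} = \sqrt{\frac{97666870}{3906321}} = \frac{\sqrt{381518145285270}}{3906321}$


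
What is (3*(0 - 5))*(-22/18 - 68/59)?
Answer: 6305/177 ≈ 35.621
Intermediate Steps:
(3*(0 - 5))*(-22/18 - 68/59) = (3*(-5))*(-22*1/18 - 68*1/59) = -15*(-11/9 - 68/59) = -15*(-1261/531) = 6305/177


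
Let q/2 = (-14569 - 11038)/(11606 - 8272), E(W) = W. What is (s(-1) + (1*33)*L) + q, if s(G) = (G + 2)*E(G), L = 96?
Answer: 5253782/1667 ≈ 3151.6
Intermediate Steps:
s(G) = G*(2 + G) (s(G) = (G + 2)*G = (2 + G)*G = G*(2 + G))
q = -25607/1667 (q = 2*((-14569 - 11038)/(11606 - 8272)) = 2*(-25607/3334) = -25607/1667 ≈ -15.361)
(s(-1) + (1*33)*L) + q = (-(2 - 1) + (1*33)*96) - 25607/1667 = (-1*1 + 33*96) - 25607/1667 = (-1 + 3168) - 25607/1667 = 3167 - 25607/1667 = 5253782/1667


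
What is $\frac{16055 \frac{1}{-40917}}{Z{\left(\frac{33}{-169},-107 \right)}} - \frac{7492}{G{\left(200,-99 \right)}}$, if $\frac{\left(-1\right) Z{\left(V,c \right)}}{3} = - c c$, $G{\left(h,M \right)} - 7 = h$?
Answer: $- \frac{50865129499}{1405376199} \approx -36.193$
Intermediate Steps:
$G{\left(h,M \right)} = 7 + h$
$Z{\left(V,c \right)} = 3 c^{2}$ ($Z{\left(V,c \right)} = - 3 - c c = - 3 \left(- c^{2}\right) = 3 c^{2}$)
$\frac{16055 \frac{1}{-40917}}{Z{\left(\frac{33}{-169},-107 \right)}} - \frac{7492}{G{\left(200,-99 \right)}} = \frac{16055 \frac{1}{-40917}}{3 \left(-107\right)^{2}} - \frac{7492}{7 + 200} = \frac{16055 \left(- \frac{1}{40917}\right)}{3 \cdot 11449} - \frac{7492}{207} = - \frac{16055}{40917 \cdot 34347} - \frac{7492}{207} = \left(- \frac{16055}{40917}\right) \frac{1}{34347} - \frac{7492}{207} = - \frac{16055}{1405376199} - \frac{7492}{207} = - \frac{50865129499}{1405376199}$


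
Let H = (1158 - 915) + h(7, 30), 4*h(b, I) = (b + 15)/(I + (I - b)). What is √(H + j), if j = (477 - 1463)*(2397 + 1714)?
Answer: 3*I*√5060198638/106 ≈ 2013.3*I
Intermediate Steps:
h(b, I) = (15 + b)/(4*(-b + 2*I)) (h(b, I) = ((b + 15)/(I + (I - b)))/4 = ((15 + b)/(-b + 2*I))/4 = (15 + b)/(4*(-b + 2*I)))
H = 25769/106 (H = (1158 - 915) + (15 + 7)/(4*(-1*7 + 2*30)) = 243 + (¼)*22/(-7 + 60) = 243 + (¼)*22/53 = 243 + (¼)*(1/53)*22 = 243 + 11/106 = 25769/106 ≈ 243.10)
j = -4053446 (j = -986*4111 = -4053446)
√(H + j) = √(25769/106 - 4053446) = √(-429639507/106) = 3*I*√5060198638/106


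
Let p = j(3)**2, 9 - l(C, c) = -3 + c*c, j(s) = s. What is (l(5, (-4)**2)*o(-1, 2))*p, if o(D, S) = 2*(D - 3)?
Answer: 17568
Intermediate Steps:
o(D, S) = -6 + 2*D (o(D, S) = 2*(-3 + D) = -6 + 2*D)
l(C, c) = 12 - c**2 (l(C, c) = 9 - (-3 + c*c) = 9 - (-3 + c**2) = 9 + (3 - c**2) = 12 - c**2)
p = 9 (p = 3**2 = 9)
(l(5, (-4)**2)*o(-1, 2))*p = ((12 - ((-4)**2)**2)*(-6 + 2*(-1)))*9 = ((12 - 1*16**2)*(-6 - 2))*9 = ((12 - 1*256)*(-8))*9 = ((12 - 256)*(-8))*9 = -244*(-8)*9 = 1952*9 = 17568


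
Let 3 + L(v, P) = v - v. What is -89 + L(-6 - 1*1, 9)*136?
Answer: -497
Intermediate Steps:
L(v, P) = -3 (L(v, P) = -3 + (v - v) = -3 + 0 = -3)
-89 + L(-6 - 1*1, 9)*136 = -89 - 3*136 = -89 - 408 = -497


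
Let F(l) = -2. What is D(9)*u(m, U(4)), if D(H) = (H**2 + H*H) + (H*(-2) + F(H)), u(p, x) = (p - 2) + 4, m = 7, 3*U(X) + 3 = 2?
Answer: 1278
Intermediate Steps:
U(X) = -1/3 (U(X) = -1 + (1/3)*2 = -1 + 2/3 = -1/3)
u(p, x) = 2 + p (u(p, x) = (-2 + p) + 4 = 2 + p)
D(H) = -2 - 2*H + 2*H**2 (D(H) = (H**2 + H*H) + (H*(-2) - 2) = (H**2 + H**2) + (-2*H - 2) = 2*H**2 + (-2 - 2*H) = -2 - 2*H + 2*H**2)
D(9)*u(m, U(4)) = (-2 - 2*9 + 2*9**2)*(2 + 7) = (-2 - 18 + 2*81)*9 = (-2 - 18 + 162)*9 = 142*9 = 1278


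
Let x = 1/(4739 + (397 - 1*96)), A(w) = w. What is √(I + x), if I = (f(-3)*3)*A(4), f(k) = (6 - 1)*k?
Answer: I*√31751965/420 ≈ 13.416*I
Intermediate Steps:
f(k) = 5*k
x = 1/5040 (x = 1/(4739 + (397 - 96)) = 1/(4739 + 301) = 1/5040 ≈ 0.00019841)
I = -180 (I = ((5*(-3))*3)*4 = -15*3*4 = -45*4 = -180)
√(I + x) = √(-180 + 1/5040) = √(-907199/5040) = I*√31751965/420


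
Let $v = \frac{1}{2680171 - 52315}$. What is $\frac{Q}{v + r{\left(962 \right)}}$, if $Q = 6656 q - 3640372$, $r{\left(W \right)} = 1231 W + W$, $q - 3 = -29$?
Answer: $- \frac{10021139650368}{3114492885505} \approx -3.2176$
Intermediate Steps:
$q = -26$ ($q = 3 - 29 = -26$)
$r{\left(W \right)} = 1232 W$
$v = \frac{1}{2627856} \approx 3.8054 \cdot 10^{-7}$
$Q = -3813428$ ($Q = 6656 \left(-26\right) - 3640372 = -173056 - 3640372 = -3813428$)
$\frac{Q}{v + r{\left(962 \right)}} = - \frac{3813428}{\frac{1}{2627856} + 1232 \cdot 962} = - \frac{3813428}{\frac{1}{2627856} + 1185184} = - \frac{3813428}{\frac{3114492885505}{2627856}} = \left(-3813428\right) \frac{2627856}{3114492885505} = - \frac{10021139650368}{3114492885505}$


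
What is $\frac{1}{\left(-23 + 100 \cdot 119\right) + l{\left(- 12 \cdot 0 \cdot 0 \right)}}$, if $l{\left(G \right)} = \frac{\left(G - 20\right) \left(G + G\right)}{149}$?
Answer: $\frac{1}{11877} \approx 8.4196 \cdot 10^{-5}$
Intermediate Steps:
$l{\left(G \right)} = \frac{2 G \left(-20 + G\right)}{149}$ ($l{\left(G \right)} = \left(-20 + G\right) 2 G \frac{1}{149} = 2 G \left(-20 + G\right) \frac{1}{149} = \frac{2 G \left(-20 + G\right)}{149}$)
$\frac{1}{\left(-23 + 100 \cdot 119\right) + l{\left(- 12 \cdot 0 \cdot 0 \right)}} = \frac{1}{\left(-23 + 100 \cdot 119\right) + \frac{2 \left(- 12 \cdot 0 \cdot 0\right) \left(-20 - 12 \cdot 0 \cdot 0\right)}{149}} = \frac{1}{\left(-23 + 11900\right) + \frac{2 \left(\left(-12\right) 0\right) \left(-20 - 0\right)}{149}} = \frac{1}{11877 + \frac{2}{149} \cdot 0 \left(-20 + 0\right)} = \frac{1}{11877 + \frac{2}{149} \cdot 0 \left(-20\right)} = \frac{1}{11877 + 0} = \frac{1}{11877}$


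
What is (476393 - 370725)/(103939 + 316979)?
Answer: 52834/210459 ≈ 0.25104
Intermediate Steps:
(476393 - 370725)/(103939 + 316979) = 105668/420918 = 105668*(1/420918) = 52834/210459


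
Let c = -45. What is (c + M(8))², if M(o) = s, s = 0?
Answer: 2025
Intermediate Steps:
M(o) = 0
(c + M(8))² = (-45 + 0)² = (-45)² = 2025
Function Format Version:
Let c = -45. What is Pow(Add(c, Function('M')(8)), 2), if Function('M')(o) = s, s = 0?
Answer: 2025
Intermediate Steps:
Function('M')(o) = 0
Pow(Add(c, Function('M')(8)), 2) = Pow(Add(-45, 0), 2) = Pow(-45, 2) = 2025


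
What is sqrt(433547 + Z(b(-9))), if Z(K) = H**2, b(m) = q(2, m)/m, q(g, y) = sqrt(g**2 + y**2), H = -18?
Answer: sqrt(433871) ≈ 658.69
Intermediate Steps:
b(m) = sqrt(4 + m**2)/m (b(m) = sqrt(2**2 + m**2)/m = sqrt(4 + m**2)/m)
Z(K) = 324 (Z(K) = (-18)**2 = 324)
sqrt(433547 + Z(b(-9))) = sqrt(433547 + 324) = sqrt(433871)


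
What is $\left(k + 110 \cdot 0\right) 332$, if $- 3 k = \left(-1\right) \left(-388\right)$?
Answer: $- \frac{128816}{3} \approx -42939.0$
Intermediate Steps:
$k = - \frac{388}{3}$ ($k = - \frac{\left(-1\right) \left(-388\right)}{3} = \left(- \frac{1}{3}\right) 388 = - \frac{388}{3} \approx -129.33$)
$\left(k + 110 \cdot 0\right) 332 = \left(- \frac{388}{3} + 110 \cdot 0\right) 332 = \left(- \frac{388}{3} + 0\right) 332 = \left(- \frac{388}{3}\right) 332 = - \frac{128816}{3}$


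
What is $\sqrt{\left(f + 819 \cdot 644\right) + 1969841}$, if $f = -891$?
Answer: $\sqrt{2496386} \approx 1580.0$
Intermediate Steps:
$\sqrt{\left(f + 819 \cdot 644\right) + 1969841} = \sqrt{\left(-891 + 819 \cdot 644\right) + 1969841} = \sqrt{\left(-891 + 527436\right) + 1969841} = \sqrt{526545 + 1969841} = \sqrt{2496386}$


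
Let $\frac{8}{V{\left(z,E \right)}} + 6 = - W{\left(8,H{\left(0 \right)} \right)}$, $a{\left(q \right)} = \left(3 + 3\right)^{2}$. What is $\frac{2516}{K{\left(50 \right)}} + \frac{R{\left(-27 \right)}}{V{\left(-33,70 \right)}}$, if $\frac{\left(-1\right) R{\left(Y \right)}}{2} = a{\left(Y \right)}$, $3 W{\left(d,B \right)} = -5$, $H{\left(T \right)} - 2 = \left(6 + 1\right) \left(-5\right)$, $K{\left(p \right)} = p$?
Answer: $\frac{2233}{25} \approx 89.32$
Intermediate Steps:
$a{\left(q \right)} = 36$ ($a{\left(q \right)} = 6^{2} = 36$)
$H{\left(T \right)} = -33$ ($H{\left(T \right)} = 2 + \left(6 + 1\right) \left(-5\right) = 2 + 7 \left(-5\right) = 2 - 35 = -33$)
$W{\left(d,B \right)} = - \frac{5}{3}$ ($W{\left(d,B \right)} = \frac{1}{3} \left(-5\right) = - \frac{5}{3}$)
$R{\left(Y \right)} = -72$ ($R{\left(Y \right)} = \left(-2\right) 36 = -72$)
$V{\left(z,E \right)} = - \frac{24}{13}$ ($V{\left(z,E \right)} = \frac{8}{-6 - - \frac{5}{3}} = \frac{8}{-6 + \frac{5}{3}} = \frac{8}{- \frac{13}{3}} = 8 \left(- \frac{3}{13}\right) = - \frac{24}{13}$)
$\frac{2516}{K{\left(50 \right)}} + \frac{R{\left(-27 \right)}}{V{\left(-33,70 \right)}} = \frac{2516}{50} - \frac{72}{- \frac{24}{13}} = 2516 \cdot \frac{1}{50} - -39 = \frac{1258}{25} + 39 = \frac{2233}{25}$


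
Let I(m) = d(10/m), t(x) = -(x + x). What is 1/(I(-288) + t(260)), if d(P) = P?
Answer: -144/74885 ≈ -0.0019229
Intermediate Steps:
t(x) = -2*x
I(m) = 10/m
1/(I(-288) + t(260)) = 1/(10/(-288) - 2*260) = 1/(10*(-1/288) - 520) = 1/(-5/144 - 520) = 1/(-74885/144) = -144/74885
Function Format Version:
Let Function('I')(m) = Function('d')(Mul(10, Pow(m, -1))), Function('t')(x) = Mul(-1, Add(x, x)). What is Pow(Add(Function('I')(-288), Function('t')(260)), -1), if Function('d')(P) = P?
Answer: Rational(-144, 74885) ≈ -0.0019229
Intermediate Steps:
Function('t')(x) = Mul(-2, x) (Function('t')(x) = Mul(-1, Mul(2, x)) = Mul(-2, x))
Function('I')(m) = Mul(10, Pow(m, -1))
Pow(Add(Function('I')(-288), Function('t')(260)), -1) = Pow(Add(Mul(10, Pow(-288, -1)), Mul(-2, 260)), -1) = Pow(Add(Mul(10, Rational(-1, 288)), -520), -1) = Pow(Add(Rational(-5, 144), -520), -1) = Pow(Rational(-74885, 144), -1) = Rational(-144, 74885)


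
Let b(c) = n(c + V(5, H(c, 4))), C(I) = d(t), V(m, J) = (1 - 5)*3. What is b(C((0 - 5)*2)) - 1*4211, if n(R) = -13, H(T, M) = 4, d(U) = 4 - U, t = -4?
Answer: -4224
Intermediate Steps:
V(m, J) = -12 (V(m, J) = -4*3 = -12)
C(I) = 8 (C(I) = 4 - 1*(-4) = 4 + 4 = 8)
b(c) = -13
b(C((0 - 5)*2)) - 1*4211 = -13 - 1*4211 = -13 - 4211 = -4224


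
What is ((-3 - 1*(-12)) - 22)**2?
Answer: 169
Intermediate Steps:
((-3 - 1*(-12)) - 22)**2 = ((-3 + 12) - 22)**2 = (9 - 22)**2 = (-13)**2 = 169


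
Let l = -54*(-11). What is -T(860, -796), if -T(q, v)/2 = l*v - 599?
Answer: -946846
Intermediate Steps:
l = 594
T(q, v) = 1198 - 1188*v (T(q, v) = -2*(594*v - 599) = -2*(-599 + 594*v) = 1198 - 1188*v)
-T(860, -796) = -(1198 - 1188*(-796)) = -(1198 + 945648) = -1*946846 = -946846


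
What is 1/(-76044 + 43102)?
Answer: -1/32942 ≈ -3.0356e-5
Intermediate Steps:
1/(-76044 + 43102) = 1/(-32942) = -1/32942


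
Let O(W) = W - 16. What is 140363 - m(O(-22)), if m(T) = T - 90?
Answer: 140491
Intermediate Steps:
O(W) = -16 + W
m(T) = -90 + T
140363 - m(O(-22)) = 140363 - (-90 + (-16 - 22)) = 140363 - (-90 - 38) = 140363 - 1*(-128) = 140363 + 128 = 140491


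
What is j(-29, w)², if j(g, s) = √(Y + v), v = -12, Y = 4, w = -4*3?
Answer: -8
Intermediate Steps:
w = -12
j(g, s) = 2*I*√2 (j(g, s) = √(4 - 12) = √(-8) = 2*I*√2)
j(-29, w)² = (2*I*√2)² = -8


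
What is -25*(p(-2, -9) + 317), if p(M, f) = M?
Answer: -7875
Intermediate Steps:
-25*(p(-2, -9) + 317) = -25*(-2 + 317) = -25*315 = -7875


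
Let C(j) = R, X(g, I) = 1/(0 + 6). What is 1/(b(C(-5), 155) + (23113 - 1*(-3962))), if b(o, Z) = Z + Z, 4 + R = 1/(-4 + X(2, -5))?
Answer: 1/27385 ≈ 3.6516e-5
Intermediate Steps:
X(g, I) = ⅙ (X(g, I) = 1/6 = ⅙)
R = -98/23 (R = -4 + 1/(-4 + ⅙) = -4 + 1/(-23/6) = -4 - 6/23 = -98/23 ≈ -4.2609)
C(j) = -98/23
b(o, Z) = 2*Z
1/(b(C(-5), 155) + (23113 - 1*(-3962))) = 1/(2*155 + (23113 - 1*(-3962))) = 1/(310 + (23113 + 3962)) = 1/(310 + 27075) = 1/27385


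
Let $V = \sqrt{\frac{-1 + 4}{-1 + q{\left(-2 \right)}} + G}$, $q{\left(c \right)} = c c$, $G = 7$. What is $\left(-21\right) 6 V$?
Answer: $- 252 \sqrt{2} \approx -356.38$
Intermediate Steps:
$q{\left(c \right)} = c^{2}$
$V = 2 \sqrt{2}$ ($V = \sqrt{\frac{-1 + 4}{-1 + \left(-2\right)^{2}} + 7} = \sqrt{\frac{3}{-1 + 4} + 7} = \sqrt{\frac{3}{3} + 7} = \sqrt{3 \cdot \frac{1}{3} + 7} = \sqrt{1 + 7} = \sqrt{8} = 2 \sqrt{2} \approx 2.8284$)
$\left(-21\right) 6 V = \left(-21\right) 6 \cdot 2 \sqrt{2} = - 126 \cdot 2 \sqrt{2} = - 252 \sqrt{2}$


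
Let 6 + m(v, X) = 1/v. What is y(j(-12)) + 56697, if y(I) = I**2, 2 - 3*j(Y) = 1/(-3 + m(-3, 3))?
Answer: 400057513/7056 ≈ 56698.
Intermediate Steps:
m(v, X) = -6 + 1/v
j(Y) = 59/84 (j(Y) = 2/3 - 1/(3*(-3 + (-6 + 1/(-3)))) = 2/3 - 1/(3*(-3 + (-6 - 1/3))) = 2/3 - 1/(3*(-3 - 19/3)) = 2/3 - 1/(3*(-28/3)) = 2/3 - 1/3*(-3/28) = 2/3 + 1/28 = 59/84)
y(j(-12)) + 56697 = (59/84)**2 + 56697 = 3481/7056 + 56697 = 400057513/7056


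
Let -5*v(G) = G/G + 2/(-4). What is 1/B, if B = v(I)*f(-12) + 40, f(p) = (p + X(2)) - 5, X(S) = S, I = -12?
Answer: 2/83 ≈ 0.024096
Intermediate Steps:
f(p) = -3 + p (f(p) = (p + 2) - 5 = (2 + p) - 5 = -3 + p)
v(G) = -1/10 (v(G) = -(G/G + 2/(-4))/5 = -(1 + 2*(-1/4))/5 = -(1 - 1/2)/5 = -1/5*1/2 = -1/10)
B = 83/2 (B = -(-3 - 12)/10 + 40 = -1/10*(-15) + 40 = 3/2 + 40 = 83/2 ≈ 41.500)
1/B = 1/(83/2) = 2/83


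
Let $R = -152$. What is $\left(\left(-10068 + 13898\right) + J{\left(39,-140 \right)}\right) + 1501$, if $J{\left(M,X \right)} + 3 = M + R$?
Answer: $5215$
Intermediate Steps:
$J{\left(M,X \right)} = -155 + M$ ($J{\left(M,X \right)} = -3 + \left(M - 152\right) = -3 + \left(-152 + M\right) = -155 + M$)
$\left(\left(-10068 + 13898\right) + J{\left(39,-140 \right)}\right) + 1501 = \left(\left(-10068 + 13898\right) + \left(-155 + 39\right)\right) + 1501 = \left(3830 - 116\right) + 1501 = 3714 + 1501 = 5215$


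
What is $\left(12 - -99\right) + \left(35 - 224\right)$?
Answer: $-78$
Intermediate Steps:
$\left(12 - -99\right) + \left(35 - 224\right) = \left(12 + 99\right) - 189 = 111 - 189 = -78$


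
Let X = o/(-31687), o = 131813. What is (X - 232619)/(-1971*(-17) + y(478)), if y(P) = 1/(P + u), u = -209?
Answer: -991416993877/142803549404 ≈ -6.9425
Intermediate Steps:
X = -131813/31687 (X = 131813/(-31687) = 131813*(-1/31687) = -131813/31687 ≈ -4.1598)
y(P) = 1/(-209 + P) (y(P) = 1/(P - 209) = 1/(-209 + P))
(X - 232619)/(-1971*(-17) + y(478)) = (-131813/31687 - 232619)/(-1971*(-17) + 1/(-209 + 478)) = -7371130066/(31687*(33507 + 1/269)) = -7371130066/(31687*9013384/269) = -7371130066/31687*269/9013384 = -991416993877/142803549404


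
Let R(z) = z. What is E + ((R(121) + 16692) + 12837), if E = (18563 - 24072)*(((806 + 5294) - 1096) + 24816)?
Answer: -164248730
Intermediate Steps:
E = -164278380 (E = -5509*((6100 - 1096) + 24816) = -5509*(5004 + 24816) = -5509*29820 = -164278380)
E + ((R(121) + 16692) + 12837) = -164278380 + ((121 + 16692) + 12837) = -164278380 + (16813 + 12837) = -164278380 + 29650 = -164248730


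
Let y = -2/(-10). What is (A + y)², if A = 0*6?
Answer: 1/25 ≈ 0.040000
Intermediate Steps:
A = 0
y = ⅕ (y = -2*(-⅒) = ⅕ ≈ 0.20000)
(A + y)² = (0 + ⅕)² = (⅕)² = 1/25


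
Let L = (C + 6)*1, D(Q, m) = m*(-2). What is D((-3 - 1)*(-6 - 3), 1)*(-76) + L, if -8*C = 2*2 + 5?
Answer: 1255/8 ≈ 156.88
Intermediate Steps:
C = -9/8 (C = -(2*2 + 5)/8 = -(4 + 5)/8 = -1/8*9 = -9/8 ≈ -1.1250)
D(Q, m) = -2*m
L = 39/8 (L = (-9/8 + 6)*1 = (39/8)*1 = 39/8 ≈ 4.8750)
D((-3 - 1)*(-6 - 3), 1)*(-76) + L = -2*1*(-76) + 39/8 = -2*(-76) + 39/8 = 152 + 39/8 = 1255/8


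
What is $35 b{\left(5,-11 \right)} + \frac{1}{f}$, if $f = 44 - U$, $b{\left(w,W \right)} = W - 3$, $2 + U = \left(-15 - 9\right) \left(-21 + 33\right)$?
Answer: $- \frac{163659}{334} \approx -490.0$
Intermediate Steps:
$U = -290$ ($U = -2 + \left(-15 - 9\right) \left(-21 + 33\right) = -2 - 288 = -290$)
$b{\left(w,W \right)} = -3 + W$
$f = 334$ ($f = 44 - -290 = 44 + 290 = 334$)
$35 b{\left(5,-11 \right)} + \frac{1}{f} = 35 \left(-3 - 11\right) + \frac{1}{334} = 35 \left(-14\right) + \frac{1}{334} = -490 + \frac{1}{334} = - \frac{163659}{334}$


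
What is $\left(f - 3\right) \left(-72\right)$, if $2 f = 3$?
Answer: $108$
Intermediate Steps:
$f = \frac{3}{2}$ ($f = \frac{1}{2} \cdot 3 = \frac{3}{2} \approx 1.5$)
$\left(f - 3\right) \left(-72\right) = \left(\frac{3}{2} - 3\right) \left(-72\right) = \left(- \frac{3}{2}\right) \left(-72\right) = 108$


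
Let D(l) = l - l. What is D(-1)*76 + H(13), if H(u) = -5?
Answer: -5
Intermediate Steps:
D(l) = 0
D(-1)*76 + H(13) = 0*76 - 5 = 0 - 5 = -5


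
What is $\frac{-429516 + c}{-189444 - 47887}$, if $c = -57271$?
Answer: $\frac{486787}{237331} \approx 2.0511$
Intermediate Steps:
$\frac{-429516 + c}{-189444 - 47887} = \frac{-429516 - 57271}{-189444 - 47887} = - \frac{486787}{-237331} = \left(-486787\right) \left(- \frac{1}{237331}\right) = \frac{486787}{237331}$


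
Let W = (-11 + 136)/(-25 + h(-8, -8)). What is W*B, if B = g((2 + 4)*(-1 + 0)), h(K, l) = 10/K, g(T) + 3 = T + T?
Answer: 500/7 ≈ 71.429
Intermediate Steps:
g(T) = -3 + 2*T (g(T) = -3 + (T + T) = -3 + 2*T)
B = -15 (B = -3 + 2*((2 + 4)*(-1 + 0)) = -3 + 2*(6*(-1)) = -3 + 2*(-6) = -3 - 12 = -15)
W = -100/21 (W = (-11 + 136)/(-25 + 10/(-8)) = 125/(-25 + 10*(-⅛)) = 125/(-25 - 5/4) = 125/(-105/4) = 125*(-4/105) = -100/21 ≈ -4.7619)
W*B = -100/21*(-15) = 500/7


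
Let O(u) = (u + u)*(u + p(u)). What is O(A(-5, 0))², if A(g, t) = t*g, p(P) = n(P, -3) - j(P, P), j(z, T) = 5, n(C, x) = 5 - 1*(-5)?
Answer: 0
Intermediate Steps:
n(C, x) = 10 (n(C, x) = 5 + 5 = 10)
p(P) = 5 (p(P) = 10 - 1*5 = 10 - 5 = 5)
A(g, t) = g*t
O(u) = 2*u*(5 + u) (O(u) = (u + u)*(u + 5) = (2*u)*(5 + u) = 2*u*(5 + u))
O(A(-5, 0))² = (2*(-5*0)*(5 - 5*0))² = (2*0*(5 + 0))² = (2*0*5)² = 0² = 0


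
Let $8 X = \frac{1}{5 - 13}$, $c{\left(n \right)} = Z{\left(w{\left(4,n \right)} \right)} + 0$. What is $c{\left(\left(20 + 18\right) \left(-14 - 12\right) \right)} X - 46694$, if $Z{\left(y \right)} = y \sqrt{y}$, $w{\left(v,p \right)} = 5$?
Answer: $-46694 - \frac{5 \sqrt{5}}{64} \approx -46694.0$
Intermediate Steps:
$Z{\left(y \right)} = y^{\frac{3}{2}}$
$c{\left(n \right)} = 5 \sqrt{5}$ ($c{\left(n \right)} = 5^{\frac{3}{2}} + 0 = 5 \sqrt{5} + 0 = 5 \sqrt{5}$)
$X = - \frac{1}{64}$ ($X = \frac{1}{8 \left(5 - 13\right)} = \frac{1}{8 \left(-8\right)} = \frac{1}{8} \left(- \frac{1}{8}\right) = - \frac{1}{64} \approx -0.015625$)
$c{\left(\left(20 + 18\right) \left(-14 - 12\right) \right)} X - 46694 = 5 \sqrt{5} \left(- \frac{1}{64}\right) - 46694 = - \frac{5 \sqrt{5}}{64} - 46694 = -46694 - \frac{5 \sqrt{5}}{64}$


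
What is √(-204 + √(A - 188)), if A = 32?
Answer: √(-204 + 2*I*√39) ≈ 0.43703 + 14.29*I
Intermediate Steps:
√(-204 + √(A - 188)) = √(-204 + √(32 - 188)) = √(-204 + √(-156)) = √(-204 + 2*I*√39)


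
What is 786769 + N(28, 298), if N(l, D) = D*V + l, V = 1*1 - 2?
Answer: 786499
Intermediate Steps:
V = -1 (V = 1 - 2 = -1)
N(l, D) = l - D (N(l, D) = D*(-1) + l = -D + l = l - D)
786769 + N(28, 298) = 786769 + (28 - 1*298) = 786769 + (28 - 298) = 786769 - 270 = 786499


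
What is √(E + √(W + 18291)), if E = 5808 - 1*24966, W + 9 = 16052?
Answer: √(-19158 + √34334) ≈ 137.74*I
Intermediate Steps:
W = 16043 (W = -9 + 16052 = 16043)
E = -19158 (E = 5808 - 24966 = -19158)
√(E + √(W + 18291)) = √(-19158 + √(16043 + 18291)) = √(-19158 + √34334)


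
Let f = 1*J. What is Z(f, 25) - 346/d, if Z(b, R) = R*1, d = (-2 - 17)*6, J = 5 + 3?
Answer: 1598/57 ≈ 28.035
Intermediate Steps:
J = 8
f = 8 (f = 1*8 = 8)
d = -114 (d = -19*6 = -114)
Z(b, R) = R
Z(f, 25) - 346/d = 25 - 346/(-114) = 25 - 1/114*(-346) = 25 + 173/57 = 1598/57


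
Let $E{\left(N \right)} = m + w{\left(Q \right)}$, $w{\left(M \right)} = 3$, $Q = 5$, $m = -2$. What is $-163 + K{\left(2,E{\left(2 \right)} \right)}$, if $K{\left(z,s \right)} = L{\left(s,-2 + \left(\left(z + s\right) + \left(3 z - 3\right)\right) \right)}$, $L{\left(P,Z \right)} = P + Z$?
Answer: $-158$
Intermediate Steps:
$E{\left(N \right)} = 1$ ($E{\left(N \right)} = -2 + 3 = 1$)
$K{\left(z,s \right)} = -5 + 2 s + 4 z$ ($K{\left(z,s \right)} = s - \left(5 - s - 4 z\right) = s + \left(-5 + s + 4 z\right) = -5 + 2 s + 4 z$)
$-163 + K{\left(2,E{\left(2 \right)} \right)} = -163 + \left(-5 + 2 \cdot 1 + 4 \cdot 2\right) = -163 + \left(-5 + 2 + 8\right) = -163 + 5 = -158$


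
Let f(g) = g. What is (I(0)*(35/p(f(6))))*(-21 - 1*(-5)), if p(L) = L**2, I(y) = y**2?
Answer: 0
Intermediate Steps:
(I(0)*(35/p(f(6))))*(-21 - 1*(-5)) = (0**2*(35/(6**2)))*(-21 - 1*(-5)) = (0*(35/36))*(-21 + 5) = (0*(35*(1/36)))*(-16) = (0*(35/36))*(-16) = 0*(-16) = 0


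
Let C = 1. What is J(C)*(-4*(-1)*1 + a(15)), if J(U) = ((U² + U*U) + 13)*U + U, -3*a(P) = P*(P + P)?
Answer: -2336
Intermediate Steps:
a(P) = -2*P²/3 (a(P) = -P*(P + P)/3 = -P*2*P/3 = -2*P²/3)
J(U) = U + U*(13 + 2*U²) (J(U) = ((U² + U²) + 13)*U + U = (2*U² + 13)*U + U = (13 + 2*U²)*U + U = U*(13 + 2*U²) + U = U + U*(13 + 2*U²))
J(C)*(-4*(-1)*1 + a(15)) = (2*1*(7 + 1²))*(-4*(-1)*1 - ⅔*15²) = (2*1*(7 + 1))*(4*1 - ⅔*225) = (2*1*8)*(4 - 150) = 16*(-146) = -2336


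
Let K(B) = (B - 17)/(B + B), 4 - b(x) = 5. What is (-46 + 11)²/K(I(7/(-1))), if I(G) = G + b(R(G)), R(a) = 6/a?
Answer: 784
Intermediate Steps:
b(x) = -1 (b(x) = 4 - 1*5 = 4 - 5 = -1)
I(G) = -1 + G (I(G) = G - 1 = -1 + G)
K(B) = (-17 + B)/(2*B) (K(B) = (-17 + B)/((2*B)) = (-17 + B)*(1/(2*B)) = (-17 + B)/(2*B))
(-46 + 11)²/K(I(7/(-1))) = (-46 + 11)²/(((-17 + (-1 + 7/(-1)))/(2*(-1 + 7/(-1))))) = (-35)²/(((-17 + (-1 + 7*(-1)))/(2*(-1 + 7*(-1))))) = 1225/(((-17 + (-1 - 7))/(2*(-1 - 7)))) = 1225/(((½)*(-17 - 8)/(-8))) = 1225/(((½)*(-⅛)*(-25))) = 1225/(25/16) = 1225*(16/25) = 784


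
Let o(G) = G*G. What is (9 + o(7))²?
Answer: 3364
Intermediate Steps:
o(G) = G²
(9 + o(7))² = (9 + 7²)² = (9 + 49)² = 58² = 3364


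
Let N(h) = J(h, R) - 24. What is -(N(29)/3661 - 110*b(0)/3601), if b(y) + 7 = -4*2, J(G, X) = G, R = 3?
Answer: -6058655/13183261 ≈ -0.45957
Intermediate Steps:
N(h) = -24 + h (N(h) = h - 24 = -24 + h)
b(y) = -15 (b(y) = -7 - 4*2 = -7 - 8 = -15)
-(N(29)/3661 - 110*b(0)/3601) = -((-24 + 29)/3661 - 110*(-15)/3601) = -(5*(1/3661) + 1650*(1/3601)) = -(5/3661 + 1650/3601) = -1*6058655/13183261 = -6058655/13183261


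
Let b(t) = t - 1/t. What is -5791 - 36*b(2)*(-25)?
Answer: -4441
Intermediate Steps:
-5791 - 36*b(2)*(-25) = -5791 - 36*(2 - 1/2)*(-25) = -5791 - 36*(3/2)*(-25) = -5791 - 54*(-25) = -5791 - 1*(-1350) = -5791 + 1350 = -4441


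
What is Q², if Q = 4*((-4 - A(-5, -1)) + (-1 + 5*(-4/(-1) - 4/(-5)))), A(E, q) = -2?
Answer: 7056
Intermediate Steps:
Q = 84 (Q = 4*((-4 - 1*(-2)) + (-1 + 5*(-4/(-1) - 4/(-5)))) = 4*((-4 + 2) + (-1 + 5*(-4*(-1) - 4*(-⅕)))) = 4*(-2 + (-1 + 5*(4 + ⅘))) = 4*(-2 + (-1 + 5*(24/5))) = 4*(-2 + (-1 + 24)) = 4*(-2 + 23) = 4*21 = 84)
Q² = 84² = 7056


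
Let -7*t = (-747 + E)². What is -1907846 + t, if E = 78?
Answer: -13802483/7 ≈ -1.9718e+6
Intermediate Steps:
t = -447561/7 (t = -(-747 + 78)²/7 = -⅐*(-669)² = -⅐*447561 = -447561/7 ≈ -63937.)
-1907846 + t = -1907846 - 447561/7 = -13802483/7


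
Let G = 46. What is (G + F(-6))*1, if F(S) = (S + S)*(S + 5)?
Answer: 58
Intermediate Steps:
F(S) = 2*S*(5 + S) (F(S) = (2*S)*(5 + S) = 2*S*(5 + S))
(G + F(-6))*1 = (46 + 2*(-6)*(5 - 6))*1 = (46 + 2*(-6)*(-1))*1 = (46 + 12)*1 = 58*1 = 58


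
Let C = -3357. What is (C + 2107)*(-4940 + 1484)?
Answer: 4320000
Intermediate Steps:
(C + 2107)*(-4940 + 1484) = (-3357 + 2107)*(-4940 + 1484) = -1250*(-3456) = 4320000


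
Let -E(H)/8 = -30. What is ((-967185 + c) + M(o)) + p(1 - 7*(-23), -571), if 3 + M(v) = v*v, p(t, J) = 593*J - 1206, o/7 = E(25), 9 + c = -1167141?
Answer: 348253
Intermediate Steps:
c = -1167150 (c = -9 - 1167141 = -1167150)
E(H) = 240 (E(H) = -8*(-30) = 240)
o = 1680 (o = 7*240 = 1680)
p(t, J) = -1206 + 593*J
M(v) = -3 + v**2 (M(v) = -3 + v*v = -3 + v**2)
((-967185 + c) + M(o)) + p(1 - 7*(-23), -571) = ((-967185 - 1167150) + (-3 + 1680**2)) + (-1206 + 593*(-571)) = (-2134335 + (-3 + 2822400)) + (-1206 - 338603) = (-2134335 + 2822397) - 339809 = 688062 - 339809 = 348253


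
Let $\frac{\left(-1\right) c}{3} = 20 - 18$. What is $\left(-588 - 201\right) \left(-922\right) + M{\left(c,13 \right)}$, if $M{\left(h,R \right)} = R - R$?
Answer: $727458$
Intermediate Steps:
$c = -6$ ($c = - 3 \left(20 - 18\right) = \left(-3\right) 2 = -6$)
$M{\left(h,R \right)} = 0$
$\left(-588 - 201\right) \left(-922\right) + M{\left(c,13 \right)} = \left(-588 - 201\right) \left(-922\right) + 0 = \left(-789\right) \left(-922\right) + 0 = 727458 + 0 = 727458$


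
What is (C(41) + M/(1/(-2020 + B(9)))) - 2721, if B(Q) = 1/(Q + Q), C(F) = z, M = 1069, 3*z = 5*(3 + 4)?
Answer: -38916539/18 ≈ -2.1620e+6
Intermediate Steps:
z = 35/3 (z = (5*(3 + 4))/3 = (5*7)/3 = (⅓)*35 = 35/3 ≈ 11.667)
C(F) = 35/3
B(Q) = 1/(2*Q)
(C(41) + M/(1/(-2020 + B(9)))) - 2721 = (35/3 + 1069/(1/(-2020 + (½)/9))) - 2721 = (35/3 + 1069/(1/(-2020 + (½)*(⅑)))) - 2721 = (35/3 + 1069/(1/(-2020 + 1/18))) - 2721 = (35/3 + 1069/(1/(-36359/18))) - 2721 = (35/3 + 1069/(-18/36359)) - 2721 = (35/3 + 1069*(-36359/18)) - 2721 = (35/3 - 38867771/18) - 2721 = -38867561/18 - 2721 = -38916539/18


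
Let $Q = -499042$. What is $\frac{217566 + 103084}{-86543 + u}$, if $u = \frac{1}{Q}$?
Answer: $- \frac{160017817300}{43188591807} \approx -3.7051$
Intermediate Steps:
$u = - \frac{1}{499042}$ ($u = \frac{1}{-499042} = - \frac{1}{499042} \approx -2.0038 \cdot 10^{-6}$)
$\frac{217566 + 103084}{-86543 + u} = \frac{217566 + 103084}{-86543 - \frac{1}{499042}} = \frac{320650}{- \frac{43188591807}{499042}} = 320650 \left(- \frac{499042}{43188591807}\right) = - \frac{160017817300}{43188591807}$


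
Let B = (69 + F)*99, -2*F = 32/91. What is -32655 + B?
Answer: -2351568/91 ≈ -25841.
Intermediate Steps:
F = -16/91 ≈ -0.17582
B = 620037/91 (B = (69 - 16/91)*99 = (6263/91)*99 = 620037/91 ≈ 6813.6)
-32655 + B = -32655 + 620037/91 = -2351568/91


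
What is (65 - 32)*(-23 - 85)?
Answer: -3564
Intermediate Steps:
(65 - 32)*(-23 - 85) = 33*(-108) = -3564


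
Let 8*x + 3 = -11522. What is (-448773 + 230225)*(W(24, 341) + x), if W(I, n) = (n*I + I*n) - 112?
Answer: -6475741151/2 ≈ -3.2379e+9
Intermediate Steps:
W(I, n) = -112 + 2*I*n (W(I, n) = (I*n + I*n) - 112 = 2*I*n - 112 = -112 + 2*I*n)
x = -11525/8 (x = -3/8 + (⅛)*(-11522) = -3/8 - 5761/4 = -11525/8 ≈ -1440.6)
(-448773 + 230225)*(W(24, 341) + x) = (-448773 + 230225)*((-112 + 2*24*341) - 11525/8) = -218548*((-112 + 16368) - 11525/8) = -218548*(16256 - 11525/8) = -218548*118523/8 = -6475741151/2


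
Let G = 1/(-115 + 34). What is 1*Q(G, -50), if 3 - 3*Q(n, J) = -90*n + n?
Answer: 154/243 ≈ 0.63375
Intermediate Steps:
G = -1/81 (G = 1/(-81) = -1/81 ≈ -0.012346)
Q(n, J) = 1 + 89*n/3 (Q(n, J) = 1 - (-90*n + n)/3 = 1 - (-89)*n/3 = 1 + 89*n/3)
1*Q(G, -50) = 1*(1 + (89/3)*(-1/81)) = 1*(1 - 89/243) = 1*(154/243) = 154/243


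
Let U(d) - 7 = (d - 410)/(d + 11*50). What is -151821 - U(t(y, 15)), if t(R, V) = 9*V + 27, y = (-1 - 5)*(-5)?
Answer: -13512661/89 ≈ -1.5183e+5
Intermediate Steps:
y = 30 (y = -6*(-5) = 30)
t(R, V) = 27 + 9*V
U(d) = 7 + (-410 + d)/(550 + d) (U(d) = 7 + (d - 410)/(d + 11*50) = 7 + (-410 + d)/(d + 550) = 7 + (-410 + d)/(550 + d))
-151821 - U(t(y, 15)) = -151821 - 8*(430 + (27 + 9*15))/(550 + (27 + 9*15)) = -151821 - 8*(430 + (27 + 135))/(550 + (27 + 135)) = -151821 - 8*(430 + 162)/(550 + 162) = -151821 - 8*592/712 = -151821 - 1*592/89 = -151821 - 592/89 = -13512661/89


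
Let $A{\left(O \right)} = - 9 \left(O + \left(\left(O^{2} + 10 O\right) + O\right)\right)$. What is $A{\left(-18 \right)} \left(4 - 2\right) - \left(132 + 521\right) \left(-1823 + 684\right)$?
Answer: $741823$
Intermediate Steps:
$A{\left(O \right)} = - 108 O - 9 O^{2}$ ($A{\left(O \right)} = - 9 \left(O + \left(O^{2} + 11 O\right)\right) = - 9 \left(O^{2} + 12 O\right) = - 108 O - 9 O^{2}$)
$A{\left(-18 \right)} \left(4 - 2\right) - \left(132 + 521\right) \left(-1823 + 684\right) = \left(-9\right) \left(-18\right) \left(12 - 18\right) \left(4 - 2\right) - \left(132 + 521\right) \left(-1823 + 684\right) = \left(-9\right) \left(-18\right) \left(-6\right) 2 - 653 \left(-1139\right) = \left(-972\right) 2 - -743767 = -1944 + 743767 = 741823$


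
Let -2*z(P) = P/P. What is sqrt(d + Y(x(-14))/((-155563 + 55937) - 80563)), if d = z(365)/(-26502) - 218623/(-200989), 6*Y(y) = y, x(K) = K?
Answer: sqrt(111340247319195595709316966987)/319932205140114 ≈ 1.0430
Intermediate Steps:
z(P) = -1/2 (z(P) = -P/(2*P) = -1/2*1 = -1/2)
Y(y) = y/6
d = 11588094481/10653220956 (d = -1/2/(-26502) - 218623/(-200989) = -1/2*(-1/26502) - 218623*(-1/200989) = 1/53004 + 218623/200989 = 11588094481/10653220956 ≈ 1.0878)
sqrt(d + Y(x(-14))/((-155563 + 55937) - 80563)) = sqrt(11588094481/10653220956 + ((1/6)*(-14))/((-155563 + 55937) - 80563)) = sqrt(11588094481/10653220956 - 7/(3*(-99626 - 80563))) = sqrt(11588094481/10653220956 - 7/3/(-180189)) = sqrt(11588094481/10653220956 - 7/3*(-1/180189)) = sqrt(11588094481/10653220956 + 7/540567) = sqrt(2088072013952473/1919593230840684) = sqrt(111340247319195595709316966987)/319932205140114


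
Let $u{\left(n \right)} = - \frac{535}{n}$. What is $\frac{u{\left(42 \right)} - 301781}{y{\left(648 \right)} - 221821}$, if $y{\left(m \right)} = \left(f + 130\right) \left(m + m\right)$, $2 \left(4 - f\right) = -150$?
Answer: $- \frac{12675337}{2059806} \approx -6.1537$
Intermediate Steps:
$f = 79$ ($f = 4 - -75 = 4 + 75 = 79$)
$y{\left(m \right)} = 418 m$ ($y{\left(m \right)} = \left(79 + 130\right) \left(m + m\right) = 209 \cdot 2 m = 418 m$)
$\frac{u{\left(42 \right)} - 301781}{y{\left(648 \right)} - 221821} = \frac{- \frac{535}{42} - 301781}{418 \cdot 648 - 221821} = \frac{\left(-535\right) \frac{1}{42} - 301781}{270864 - 221821} = \frac{- \frac{535}{42} - 301781}{49043} = \left(- \frac{12675337}{42}\right) \frac{1}{49043} = - \frac{12675337}{2059806}$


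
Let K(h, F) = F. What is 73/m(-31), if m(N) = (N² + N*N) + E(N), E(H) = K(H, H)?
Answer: 73/1891 ≈ 0.038604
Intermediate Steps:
E(H) = H
m(N) = N + 2*N² (m(N) = (N² + N*N) + N = (N² + N²) + N = 2*N² + N = N + 2*N²)
73/m(-31) = 73/((-31*(1 + 2*(-31)))) = 73/((-31*(1 - 62))) = 73/((-31*(-61))) = 73/1891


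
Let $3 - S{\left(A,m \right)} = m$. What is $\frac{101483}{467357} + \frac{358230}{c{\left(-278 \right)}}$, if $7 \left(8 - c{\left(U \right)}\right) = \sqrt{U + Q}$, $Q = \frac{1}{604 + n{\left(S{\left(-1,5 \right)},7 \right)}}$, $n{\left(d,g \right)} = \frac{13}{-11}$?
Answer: $\frac{435189183479609429}{10580131986611} + \frac{7522830 i \sqrt{1358181313}}{22638223} \approx 41133.0 + 12247.0 i$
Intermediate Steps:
$S{\left(A,m \right)} = 3 - m$
$n{\left(d,g \right)} = - \frac{13}{11}$ ($n{\left(d,g \right)} = 13 \left(- \frac{1}{11}\right) = - \frac{13}{11}$)
$Q = \frac{11}{6631}$ ($Q = \frac{1}{604 - \frac{13}{11}} = \frac{1}{\frac{6631}{11}} = \frac{11}{6631} \approx 0.0016589$)
$c{\left(U \right)} = 8 - \frac{\sqrt{\frac{11}{6631} + U}}{7}$ ($c{\left(U \right)} = 8 - \frac{\sqrt{U + \frac{11}{6631}}}{7} = 8 - \frac{\sqrt{\frac{11}{6631} + U}}{7}$)
$\frac{101483}{467357} + \frac{358230}{c{\left(-278 \right)}} = \frac{101483}{467357} + \frac{358230}{8 - \frac{\sqrt{72941 + 43970161 \left(-278\right)}}{46417}} = 101483 \cdot \frac{1}{467357} + \frac{358230}{8 - \frac{\sqrt{72941 - 12223704758}}{46417}} = \frac{101483}{467357} + \frac{358230}{8 - \frac{\sqrt{-12223631817}}{46417}} = \frac{101483}{467357} + \frac{358230}{8 - \frac{3 i \sqrt{1358181313}}{46417}}$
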